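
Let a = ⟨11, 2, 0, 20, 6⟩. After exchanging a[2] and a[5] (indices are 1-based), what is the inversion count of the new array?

Positions 2 and 5 hold 2 and 6; after swapping, the array is [11, 6, 0, 20, 2].
Element-by-element contributions:
11: 3
6: 2
0: 0
20: 1
2: 0
Sum: 3 + 2 + 0 + 1 + 0 = 6

6 inversions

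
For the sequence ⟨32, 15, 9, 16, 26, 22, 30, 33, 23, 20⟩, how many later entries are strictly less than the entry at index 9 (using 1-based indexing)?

The element at index 9 is 23.
Elements after it: 20
Those smaller than 23: 20

1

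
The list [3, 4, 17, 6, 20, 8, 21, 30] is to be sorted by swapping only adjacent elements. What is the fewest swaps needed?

Minimum adjacent swaps = number of inversions (each swap of adjacent out-of-order elements removes one inversion and no swap can remove more).
Count inversions — for each element, later elements that are smaller:
3: none → 0
4: none → 0
17: 6, 8 → 2
6: none → 0
20: 8 → 1
8: none → 0
21: none → 0
30: none → 0
Total inversions: 0 + 0 + 2 + 0 + 1 + 0 + 0 + 0 = 3

Adjacent swaps: 3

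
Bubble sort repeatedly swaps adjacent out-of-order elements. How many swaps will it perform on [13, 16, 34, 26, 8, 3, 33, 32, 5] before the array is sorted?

The minimum number of adjacent swaps to sort an array equals its inversion count, since every such swap removes exactly one inversion.
Count inversions — for each element, later elements that are smaller:
13: 8, 3, 5 → 3
16: 8, 3, 5 → 3
34: 26, 8, 3, 33, 32, 5 → 6
26: 8, 3, 5 → 3
8: 3, 5 → 2
3: none → 0
33: 32, 5 → 2
32: 5 → 1
5: none → 0
Total inversions: 3 + 3 + 6 + 3 + 2 + 0 + 2 + 1 + 0 = 20

20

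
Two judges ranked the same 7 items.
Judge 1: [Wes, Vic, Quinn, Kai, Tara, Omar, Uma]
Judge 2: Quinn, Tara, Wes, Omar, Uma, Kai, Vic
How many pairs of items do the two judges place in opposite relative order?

10 discordant pairs

Assign each item its position (1..7) in the first ordering, then rewrite the second ordering as that position sequence:
positions: Wes→1, Vic→2, Quinn→3, Kai→4, Tara→5, Omar→6, Uma→7
second ordering as positions: [3, 5, 1, 6, 7, 4, 2]
Discordant pairs = inversions in this position sequence.
3: 1, 2 → 2
5: 1, 4, 2 → 3
1: 0
6: 4, 2 → 2
7: 4, 2 → 2
4: 2 → 1
2: 0
Total: 2 + 3 + 0 + 2 + 2 + 1 + 0 = 10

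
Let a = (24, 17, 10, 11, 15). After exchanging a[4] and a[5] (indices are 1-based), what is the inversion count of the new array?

8

Positions 4 and 5 hold 11 and 15; after swapping, the array is [24, 17, 10, 15, 11].
For each element, count later entries that are smaller:
24: 4
17: 3
10: 0
15: 1
11: 0
Sum: 4 + 3 + 0 + 1 + 0 = 8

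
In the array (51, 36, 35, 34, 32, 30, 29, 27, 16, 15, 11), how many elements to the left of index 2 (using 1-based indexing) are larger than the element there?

The element at index 2 is 36.
Elements before it: 51
Those larger than 36: 51

1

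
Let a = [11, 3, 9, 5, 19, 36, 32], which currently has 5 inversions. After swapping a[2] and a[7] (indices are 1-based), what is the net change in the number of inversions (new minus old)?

+7

Positions 2 and 7 hold 3 and 32; after swapping, the array is [11, 32, 9, 5, 19, 36, 3].
Sweep left to right; for each value list the smaller values that follow it:
11 → 9, 5, 3 → 3
32 → 9, 5, 19, 3 → 4
9 → 5, 3 → 2
5 → 3 → 1
19 → 3 → 1
36 → 3 → 1
3 → none → 0
Sum: 3 + 4 + 2 + 1 + 1 + 1 + 0 = 12
Change: 12 − 5 = +7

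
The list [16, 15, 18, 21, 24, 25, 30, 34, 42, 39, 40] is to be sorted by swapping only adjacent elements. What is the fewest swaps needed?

3 swaps

The minimum number of adjacent swaps to sort an array equals its inversion count, since every such swap removes exactly one inversion.
Count inversions — for each element, later elements that are smaller:
16: 15 → 1
15: none → 0
18: none → 0
21: none → 0
24: none → 0
25: none → 0
30: none → 0
34: none → 0
42: 39, 40 → 2
39: none → 0
40: none → 0
Total inversions: 1 + 0 + 0 + 0 + 0 + 0 + 0 + 0 + 2 + 0 + 0 = 3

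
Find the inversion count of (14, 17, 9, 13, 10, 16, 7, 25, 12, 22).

20

Element-by-element contributions:
14: 5
17: 6
9: 1
13: 3
10: 1
16: 2
7: 0
25: 2
12: 0
22: 0
Sum: 5 + 6 + 1 + 3 + 1 + 2 + 0 + 2 + 0 + 0 = 20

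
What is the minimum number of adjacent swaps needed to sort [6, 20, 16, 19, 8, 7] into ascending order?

Each adjacent swap fixes exactly one inversion, so the minimum swap count equals the number of inversions.
Count inversions — for each element, later elements that are smaller:
6: none → 0
20: 16, 19, 8, 7 → 4
16: 8, 7 → 2
19: 8, 7 → 2
8: 7 → 1
7: none → 0
Total inversions: 0 + 4 + 2 + 2 + 1 + 0 = 9

9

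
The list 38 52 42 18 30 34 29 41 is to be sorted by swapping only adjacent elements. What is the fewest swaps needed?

Swaps: 17

The minimum number of adjacent swaps to sort an array equals its inversion count, since every such swap removes exactly one inversion.
Count inversions — for each element, later elements that are smaller:
38: 18, 30, 34, 29 → 4
52: 42, 18, 30, 34, 29, 41 → 6
42: 18, 30, 34, 29, 41 → 5
18: none → 0
30: 29 → 1
34: 29 → 1
29: none → 0
41: none → 0
Total inversions: 4 + 6 + 5 + 0 + 1 + 1 + 0 + 0 = 17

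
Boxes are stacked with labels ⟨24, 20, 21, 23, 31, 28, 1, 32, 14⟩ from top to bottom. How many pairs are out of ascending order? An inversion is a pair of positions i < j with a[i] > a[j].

17

For each element, count later entries that are smaller:
24: 5
20: 2
21: 2
23: 2
31: 3
28: 2
1: 0
32: 1
14: 0
Sum: 5 + 2 + 2 + 2 + 3 + 2 + 0 + 1 + 0 = 17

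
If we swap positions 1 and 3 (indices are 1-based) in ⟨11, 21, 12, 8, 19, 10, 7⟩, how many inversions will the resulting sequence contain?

16

Positions 1 and 3 hold 11 and 12; after swapping, the array is [12, 21, 11, 8, 19, 10, 7].
Element-by-element contributions:
12: 4
21: 5
11: 3
8: 1
19: 2
10: 1
7: 0
Sum: 4 + 5 + 3 + 1 + 2 + 1 + 0 = 16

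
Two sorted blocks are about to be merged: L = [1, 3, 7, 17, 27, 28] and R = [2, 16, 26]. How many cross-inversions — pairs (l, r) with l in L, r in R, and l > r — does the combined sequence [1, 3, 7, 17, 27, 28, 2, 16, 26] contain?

For each element r of the right run, count left-run elements greater than r:
r = 2: 3, 7, 17, 27, 28 → 5
r = 16: 17, 27, 28 → 3
r = 26: 27, 28 → 2
Cross-inversions: 5 + 3 + 2 = 10

Cross-inversions: 10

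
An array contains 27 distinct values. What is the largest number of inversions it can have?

351

A reversed (strictly descending) arrangement makes every pair an inversion, giving C(27, 2) inversions.
C(27, 2) = 27·26/2 = 351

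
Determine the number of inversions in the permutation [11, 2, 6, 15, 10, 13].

5

For each element, count later entries that are smaller:
11: 3
2: 0
6: 0
15: 2
10: 0
13: 0
Sum: 3 + 0 + 0 + 2 + 0 + 0 = 5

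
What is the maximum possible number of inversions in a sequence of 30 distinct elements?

435 inversions

A reversed (strictly descending) arrangement makes every pair an inversion, giving C(30, 2) inversions.
C(30, 2) = 30·29/2 = 435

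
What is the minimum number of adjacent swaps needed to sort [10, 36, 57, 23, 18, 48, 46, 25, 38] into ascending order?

15

Each adjacent swap fixes exactly one inversion, so the minimum swap count equals the number of inversions.
Count inversions — for each element, later elements that are smaller:
10: none → 0
36: 23, 18, 25 → 3
57: 23, 18, 48, 46, 25, 38 → 6
23: 18 → 1
18: none → 0
48: 46, 25, 38 → 3
46: 25, 38 → 2
25: none → 0
38: none → 0
Total inversions: 0 + 3 + 6 + 1 + 0 + 3 + 2 + 0 + 0 = 15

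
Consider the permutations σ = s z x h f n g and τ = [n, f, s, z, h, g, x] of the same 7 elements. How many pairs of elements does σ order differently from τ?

11

Assign each item its position (1..7) in the first ordering, then rewrite the second ordering as that position sequence:
positions: s→1, z→2, x→3, h→4, f→5, n→6, g→7
second ordering as positions: [6, 5, 1, 2, 4, 7, 3]
Discordant pairs = inversions in this position sequence.
6: 5, 1, 2, 4, 3 → 5
5: 1, 2, 4, 3 → 4
1: 0
2: 0
4: 3 → 1
7: 3 → 1
3: 0
Total: 5 + 4 + 0 + 0 + 1 + 1 + 0 = 11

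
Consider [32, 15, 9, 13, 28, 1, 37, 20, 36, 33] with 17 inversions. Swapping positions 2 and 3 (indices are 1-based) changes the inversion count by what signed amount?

Positions 2 and 3 hold 15 and 9; after swapping, the array is [32, 9, 15, 13, 28, 1, 37, 20, 36, 33].
Sweep left to right; for each value list the smaller values that follow it:
32: 6
9: 1
15: 2
13: 1
28: 2
1: 0
37: 3
20: 0
36: 1
33: 0
Sum: 6 + 1 + 2 + 1 + 2 + 0 + 3 + 0 + 1 + 0 = 16
Change: 16 − 17 = -1

-1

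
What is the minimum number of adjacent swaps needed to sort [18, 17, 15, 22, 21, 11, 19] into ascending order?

The minimum number of adjacent swaps to sort an array equals its inversion count, since every such swap removes exactly one inversion.
Count inversions — for each element, later elements that are smaller:
18: 17, 15, 11 → 3
17: 15, 11 → 2
15: 11 → 1
22: 21, 11, 19 → 3
21: 11, 19 → 2
11: none → 0
19: none → 0
Total inversions: 3 + 2 + 1 + 3 + 2 + 0 + 0 = 11

11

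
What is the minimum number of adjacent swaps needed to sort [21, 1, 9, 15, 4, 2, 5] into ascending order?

13 swaps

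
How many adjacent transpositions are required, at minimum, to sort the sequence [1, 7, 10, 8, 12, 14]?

1 swap

Minimum adjacent swaps = number of inversions (each swap of adjacent out-of-order elements removes one inversion and no swap can remove more).
Count inversions — for each element, later elements that are smaller:
1: none → 0
7: none → 0
10: 8 → 1
8: none → 0
12: none → 0
14: none → 0
Total inversions: 0 + 0 + 1 + 0 + 0 + 0 = 1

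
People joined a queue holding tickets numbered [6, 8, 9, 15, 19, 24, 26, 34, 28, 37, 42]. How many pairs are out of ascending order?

1

Count, for each position, how many later elements it exceeds:
6 → none → 0
8 → none → 0
9 → none → 0
15 → none → 0
19 → none → 0
24 → none → 0
26 → none → 0
34 → 28 → 1
28 → none → 0
37 → none → 0
42 → none → 0
Sum: 0 + 0 + 0 + 0 + 0 + 0 + 0 + 1 + 0 + 0 + 0 = 1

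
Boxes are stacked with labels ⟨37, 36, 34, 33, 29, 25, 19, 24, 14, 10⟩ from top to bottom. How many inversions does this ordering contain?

44 out-of-order pairs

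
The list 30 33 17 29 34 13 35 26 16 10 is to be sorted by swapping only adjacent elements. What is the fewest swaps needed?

Adjacent swaps: 30

Minimum adjacent swaps = number of inversions (each swap of adjacent out-of-order elements removes one inversion and no swap can remove more).
Count inversions — for each element, later elements that are smaller:
30: 17, 29, 13, 26, 16, 10 → 6
33: 17, 29, 13, 26, 16, 10 → 6
17: 13, 16, 10 → 3
29: 13, 26, 16, 10 → 4
34: 13, 26, 16, 10 → 4
13: 10 → 1
35: 26, 16, 10 → 3
26: 16, 10 → 2
16: 10 → 1
10: none → 0
Total inversions: 6 + 6 + 3 + 4 + 4 + 1 + 3 + 2 + 1 + 0 = 30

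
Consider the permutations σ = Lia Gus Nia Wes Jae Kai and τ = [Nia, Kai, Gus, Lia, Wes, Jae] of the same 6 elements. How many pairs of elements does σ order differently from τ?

Assign each item its position (1..6) in the first ordering, then rewrite the second ordering as that position sequence:
positions: Lia→1, Gus→2, Nia→3, Wes→4, Jae→5, Kai→6
second ordering as positions: [3, 6, 2, 1, 4, 5]
Discordant pairs = inversions in this position sequence.
3: 2, 1 → 2
6: 2, 1, 4, 5 → 4
2: 1 → 1
1: 0
4: 0
5: 0
Total: 2 + 4 + 1 + 0 + 0 + 0 = 7

7 discordant pairs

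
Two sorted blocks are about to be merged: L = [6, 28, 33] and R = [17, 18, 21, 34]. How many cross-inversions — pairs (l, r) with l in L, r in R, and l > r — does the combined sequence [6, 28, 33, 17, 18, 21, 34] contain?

Take each right-half value and tally the left-half values above it:
r = 17: 28, 33 → 2
r = 18: 28, 33 → 2
r = 21: 28, 33 → 2
r = 34: none → 0
Cross-inversions: 2 + 2 + 2 + 0 = 6

There are 6 cross-inversions.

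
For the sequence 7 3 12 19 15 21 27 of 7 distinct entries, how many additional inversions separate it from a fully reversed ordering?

19 inversions short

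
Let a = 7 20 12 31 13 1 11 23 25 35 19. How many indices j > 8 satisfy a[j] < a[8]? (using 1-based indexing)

1 such element

The element at index 8 is 23.
Elements after it: 25, 35, 19
Those smaller than 23: 19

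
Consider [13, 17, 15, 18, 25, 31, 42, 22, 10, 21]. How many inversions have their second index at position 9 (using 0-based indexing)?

4

The element at index 9 is 21.
Elements before it: 13, 17, 15, 18, 25, 31, 42, 22, 10
Those larger than 21: 25, 31, 42, 22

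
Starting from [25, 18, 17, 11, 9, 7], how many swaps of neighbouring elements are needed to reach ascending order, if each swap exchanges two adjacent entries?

15 adjacent swaps

Minimum adjacent swaps = number of inversions (each swap of adjacent out-of-order elements removes one inversion and no swap can remove more).
Count inversions — for each element, later elements that are smaller:
25: 18, 17, 11, 9, 7 → 5
18: 17, 11, 9, 7 → 4
17: 11, 9, 7 → 3
11: 9, 7 → 2
9: 7 → 1
7: none → 0
Total inversions: 5 + 4 + 3 + 2 + 1 + 0 = 15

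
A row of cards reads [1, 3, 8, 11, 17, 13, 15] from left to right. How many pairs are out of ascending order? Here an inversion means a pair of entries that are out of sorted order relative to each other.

Sweep left to right; for each value list the smaller values that follow it:
1 → none → 0
3 → none → 0
8 → none → 0
11 → none → 0
17 → 13, 15 → 2
13 → none → 0
15 → none → 0
Sum: 0 + 0 + 0 + 0 + 2 + 0 + 0 = 2

2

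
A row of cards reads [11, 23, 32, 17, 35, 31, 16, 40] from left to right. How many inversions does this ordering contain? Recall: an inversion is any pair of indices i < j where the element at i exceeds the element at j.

Count, for each position, how many later elements it exceeds:
11 → none → 0
23 → 17, 16 → 2
32 → 17, 31, 16 → 3
17 → 16 → 1
35 → 31, 16 → 2
31 → 16 → 1
16 → none → 0
40 → none → 0
Sum: 0 + 2 + 3 + 1 + 2 + 1 + 0 + 0 = 9

Inversions: 9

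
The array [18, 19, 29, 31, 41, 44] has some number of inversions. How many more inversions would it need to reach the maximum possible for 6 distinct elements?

15 inversions short

Maximum inversions for 6 distinct elements is C(6, 2) = 6·5/2 = 15.
Current inversions — for each element, count later smaller elements:
18: 0
19: 0
29: 0
31: 0
41: 0
44: 0
Current total: 0 + 0 + 0 + 0 + 0 + 0 = 0
Shortfall: 15 − 0 = 15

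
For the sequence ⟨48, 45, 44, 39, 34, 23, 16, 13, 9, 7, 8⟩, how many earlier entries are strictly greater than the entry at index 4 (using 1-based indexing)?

3

The element at index 4 is 39.
Elements before it: 48, 45, 44
Those larger than 39: 48, 45, 44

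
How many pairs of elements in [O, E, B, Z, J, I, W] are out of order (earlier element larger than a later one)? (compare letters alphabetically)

9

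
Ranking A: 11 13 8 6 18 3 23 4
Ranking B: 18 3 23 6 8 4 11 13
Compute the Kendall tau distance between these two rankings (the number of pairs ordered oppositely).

19

Assign each item its position (1..8) in the first ordering, then rewrite the second ordering as that position sequence:
positions: 11→1, 13→2, 8→3, 6→4, 18→5, 3→6, 23→7, 4→8
second ordering as positions: [5, 6, 7, 4, 3, 8, 1, 2]
Discordant pairs = inversions in this position sequence.
5: 4, 3, 1, 2 → 4
6: 4, 3, 1, 2 → 4
7: 4, 3, 1, 2 → 4
4: 3, 1, 2 → 3
3: 1, 2 → 2
8: 1, 2 → 2
1: 0
2: 0
Total: 4 + 4 + 4 + 3 + 2 + 2 + 0 + 0 = 19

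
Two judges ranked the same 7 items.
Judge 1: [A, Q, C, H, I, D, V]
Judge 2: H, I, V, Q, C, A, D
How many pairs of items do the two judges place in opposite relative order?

12 discordant pairs

Assign each item its position (1..7) in the first ordering, then rewrite the second ordering as that position sequence:
positions: A→1, Q→2, C→3, H→4, I→5, D→6, V→7
second ordering as positions: [4, 5, 7, 2, 3, 1, 6]
Discordant pairs = inversions in this position sequence.
4: 2, 3, 1 → 3
5: 2, 3, 1 → 3
7: 2, 3, 1, 6 → 4
2: 1 → 1
3: 1 → 1
1: 0
6: 0
Total: 3 + 3 + 4 + 1 + 1 + 0 + 0 = 12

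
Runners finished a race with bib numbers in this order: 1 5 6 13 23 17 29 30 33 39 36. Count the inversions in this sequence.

2 out-of-order pairs

For each element, count later entries that are smaller:
1 → none → 0
5 → none → 0
6 → none → 0
13 → none → 0
23 → 17 → 1
17 → none → 0
29 → none → 0
30 → none → 0
33 → none → 0
39 → 36 → 1
36 → none → 0
Sum: 0 + 0 + 0 + 0 + 1 + 0 + 0 + 0 + 0 + 1 + 0 = 2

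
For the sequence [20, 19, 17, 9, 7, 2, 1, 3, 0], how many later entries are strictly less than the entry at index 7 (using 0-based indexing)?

The element at index 7 is 3.
Elements after it: 0
Those smaller than 3: 0

1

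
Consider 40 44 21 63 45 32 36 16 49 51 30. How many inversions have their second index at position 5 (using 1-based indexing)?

The element at index 5 is 45.
Elements before it: 40, 44, 21, 63
Those larger than 45: 63

1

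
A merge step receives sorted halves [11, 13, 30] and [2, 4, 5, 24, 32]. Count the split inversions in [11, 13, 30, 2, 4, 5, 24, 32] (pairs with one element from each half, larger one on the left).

10

Take each right-half value and tally the left-half values above it:
r = 2: 11, 13, 30 → 3
r = 4: 11, 13, 30 → 3
r = 5: 11, 13, 30 → 3
r = 24: 30 → 1
r = 32: none → 0
Cross-inversions: 3 + 3 + 3 + 1 + 0 = 10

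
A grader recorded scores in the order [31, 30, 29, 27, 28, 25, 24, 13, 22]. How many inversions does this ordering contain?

34

Element-by-element contributions:
31 → 30, 29, 27, 28, 25, 24, 13, 22 → 8
30 → 29, 27, 28, 25, 24, 13, 22 → 7
29 → 27, 28, 25, 24, 13, 22 → 6
27 → 25, 24, 13, 22 → 4
28 → 25, 24, 13, 22 → 4
25 → 24, 13, 22 → 3
24 → 13, 22 → 2
13 → none → 0
22 → none → 0
Sum: 8 + 7 + 6 + 4 + 4 + 3 + 2 + 0 + 0 = 34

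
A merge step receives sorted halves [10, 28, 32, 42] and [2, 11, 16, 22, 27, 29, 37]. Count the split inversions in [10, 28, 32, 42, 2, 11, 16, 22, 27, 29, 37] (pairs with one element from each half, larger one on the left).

19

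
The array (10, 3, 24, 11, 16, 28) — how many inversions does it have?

Out-of-order index pairs (1-indexed):
(1,2): 10 > 3
(3,4): 24 > 11
(3,5): 24 > 16
That's 3 pairs.

Out-of-order pairs: 3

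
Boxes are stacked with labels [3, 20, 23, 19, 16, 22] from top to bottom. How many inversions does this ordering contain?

Inversion pairs (indices are 0-based):
(1,3): 20 > 19
(1,4): 20 > 16
(2,3): 23 > 19
(2,4): 23 > 16
(2,5): 23 > 22
(3,4): 19 > 16
That's 6 pairs.

6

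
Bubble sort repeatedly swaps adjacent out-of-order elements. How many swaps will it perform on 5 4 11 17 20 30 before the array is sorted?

There is 1 adjacent swap.

Minimum adjacent swaps = number of inversions (each swap of adjacent out-of-order elements removes one inversion and no swap can remove more).
Count inversions — for each element, later elements that are smaller:
5: 4 → 1
4: none → 0
11: none → 0
17: none → 0
20: none → 0
30: none → 0
Total inversions: 1 + 0 + 0 + 0 + 0 + 0 = 1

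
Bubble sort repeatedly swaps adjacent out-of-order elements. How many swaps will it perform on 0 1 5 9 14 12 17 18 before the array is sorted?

1

The minimum number of adjacent swaps to sort an array equals its inversion count, since every such swap removes exactly one inversion.
Count inversions — for each element, later elements that are smaller:
0: none → 0
1: none → 0
5: none → 0
9: none → 0
14: 12 → 1
12: none → 0
17: none → 0
18: none → 0
Total inversions: 0 + 0 + 0 + 0 + 1 + 0 + 0 + 0 = 1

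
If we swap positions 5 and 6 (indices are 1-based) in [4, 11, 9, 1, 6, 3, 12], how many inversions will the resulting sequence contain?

9

Positions 5 and 6 hold 6 and 3; after swapping, the array is [4, 11, 9, 1, 3, 6, 12].
Element-by-element contributions:
4: 2
11: 4
9: 3
1: 0
3: 0
6: 0
12: 0
Sum: 2 + 4 + 3 + 0 + 0 + 0 + 0 = 9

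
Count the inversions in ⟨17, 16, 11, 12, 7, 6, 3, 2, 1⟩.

35

For each element, count later entries that are smaller:
17 → 16, 11, 12, 7, 6, 3, 2, 1 → 8
16 → 11, 12, 7, 6, 3, 2, 1 → 7
11 → 7, 6, 3, 2, 1 → 5
12 → 7, 6, 3, 2, 1 → 5
7 → 6, 3, 2, 1 → 4
6 → 3, 2, 1 → 3
3 → 2, 1 → 2
2 → 1 → 1
1 → none → 0
Sum: 8 + 7 + 5 + 5 + 4 + 3 + 2 + 1 + 0 = 35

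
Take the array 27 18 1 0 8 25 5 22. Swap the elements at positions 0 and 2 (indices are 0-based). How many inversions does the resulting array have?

12 inversions

Positions 0 and 2 hold 27 and 1; after swapping, the array is [1, 18, 27, 0, 8, 25, 5, 22].
Element-by-element contributions:
1 → 0 → 1
18 → 0, 8, 5 → 3
27 → 0, 8, 25, 5, 22 → 5
0 → none → 0
8 → 5 → 1
25 → 5, 22 → 2
5 → none → 0
22 → none → 0
Sum: 1 + 3 + 5 + 0 + 1 + 2 + 0 + 0 = 12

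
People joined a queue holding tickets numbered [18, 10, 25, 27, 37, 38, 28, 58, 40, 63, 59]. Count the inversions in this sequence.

Element-by-element contributions:
18 → 10 → 1
10 → none → 0
25 → none → 0
27 → none → 0
37 → 28 → 1
38 → 28 → 1
28 → none → 0
58 → 40 → 1
40 → none → 0
63 → 59 → 1
59 → none → 0
Sum: 1 + 0 + 0 + 0 + 1 + 1 + 0 + 1 + 0 + 1 + 0 = 5

There are 5 out-of-order pairs.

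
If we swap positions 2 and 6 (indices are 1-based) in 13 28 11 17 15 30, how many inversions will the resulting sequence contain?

Positions 2 and 6 hold 28 and 30; after swapping, the array is [13, 30, 11, 17, 15, 28].
Sweep left to right; for each value list the smaller values that follow it:
13 → 11 → 1
30 → 11, 17, 15, 28 → 4
11 → none → 0
17 → 15 → 1
15 → none → 0
28 → none → 0
Sum: 1 + 4 + 0 + 1 + 0 + 0 = 6

There are 6 inversions.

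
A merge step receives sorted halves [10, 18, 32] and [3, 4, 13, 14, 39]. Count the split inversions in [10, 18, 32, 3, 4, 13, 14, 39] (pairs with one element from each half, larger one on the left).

10 cross-inversions

Take each right-half value and tally the left-half values above it:
r = 3: 10, 18, 32 → 3
r = 4: 10, 18, 32 → 3
r = 13: 18, 32 → 2
r = 14: 18, 32 → 2
r = 39: none → 0
Cross-inversions: 3 + 3 + 2 + 2 + 0 = 10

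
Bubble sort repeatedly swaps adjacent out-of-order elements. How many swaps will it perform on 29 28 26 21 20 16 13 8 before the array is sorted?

Swaps: 28

The minimum number of adjacent swaps to sort an array equals its inversion count, since every such swap removes exactly one inversion.
Count inversions — for each element, later elements that are smaller:
29: 28, 26, 21, 20, 16, 13, 8 → 7
28: 26, 21, 20, 16, 13, 8 → 6
26: 21, 20, 16, 13, 8 → 5
21: 20, 16, 13, 8 → 4
20: 16, 13, 8 → 3
16: 13, 8 → 2
13: 8 → 1
8: none → 0
Total inversions: 7 + 6 + 5 + 4 + 3 + 2 + 1 + 0 = 28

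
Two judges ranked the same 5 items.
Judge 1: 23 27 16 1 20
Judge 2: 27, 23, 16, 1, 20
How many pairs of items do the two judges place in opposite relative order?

1 discordant pair

Assign each item its position (1..5) in the first ordering, then rewrite the second ordering as that position sequence:
positions: 23→1, 27→2, 16→3, 1→4, 20→5
second ordering as positions: [2, 1, 3, 4, 5]
Discordant pairs = inversions in this position sequence.
2: 1 → 1
1: 0
3: 0
4: 0
5: 0
Total: 1 + 0 + 0 + 0 + 0 = 1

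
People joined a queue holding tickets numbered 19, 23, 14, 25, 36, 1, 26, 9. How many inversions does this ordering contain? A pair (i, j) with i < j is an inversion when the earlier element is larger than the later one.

Count, for each position, how many later elements it exceeds:
19 → 14, 1, 9 → 3
23 → 14, 1, 9 → 3
14 → 1, 9 → 2
25 → 1, 9 → 2
36 → 1, 26, 9 → 3
1 → none → 0
26 → 9 → 1
9 → none → 0
Sum: 3 + 3 + 2 + 2 + 3 + 0 + 1 + 0 = 14

14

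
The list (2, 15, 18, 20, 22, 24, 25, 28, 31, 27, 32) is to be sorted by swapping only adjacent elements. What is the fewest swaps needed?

2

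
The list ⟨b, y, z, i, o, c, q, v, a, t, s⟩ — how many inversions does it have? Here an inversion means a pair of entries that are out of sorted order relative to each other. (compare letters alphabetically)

Sweep left to right; for each value list the smaller values that follow it:
b → a → 1
y → i, o, c, q, v, a, t, s → 8
z → i, o, c, q, v, a, t, s → 8
i → c, a → 2
o → c, a → 2
c → a → 1
q → a → 1
v → a, t, s → 3
a → none → 0
t → s → 1
s → none → 0
Sum: 1 + 8 + 8 + 2 + 2 + 1 + 1 + 3 + 0 + 1 + 0 = 27

27 inversions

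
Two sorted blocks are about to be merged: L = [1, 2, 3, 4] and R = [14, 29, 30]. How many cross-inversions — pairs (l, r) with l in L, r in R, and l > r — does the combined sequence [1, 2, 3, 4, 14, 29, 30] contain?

Count, for every r in R, how many entries of L exceed r:
r = 14: none → 0
r = 29: none → 0
r = 30: none → 0
Cross-inversions: 0 + 0 + 0 = 0

Split inversions: 0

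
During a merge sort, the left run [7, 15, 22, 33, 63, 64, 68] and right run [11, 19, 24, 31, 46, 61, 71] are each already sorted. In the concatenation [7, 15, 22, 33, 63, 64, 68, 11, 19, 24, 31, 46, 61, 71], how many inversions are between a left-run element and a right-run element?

25

Count, for every r in R, how many entries of L exceed r:
r = 11: 15, 22, 33, 63, 64, 68 → 6
r = 19: 22, 33, 63, 64, 68 → 5
r = 24: 33, 63, 64, 68 → 4
r = 31: 33, 63, 64, 68 → 4
r = 46: 63, 64, 68 → 3
r = 61: 63, 64, 68 → 3
r = 71: none → 0
Cross-inversions: 6 + 5 + 4 + 4 + 3 + 3 + 0 = 25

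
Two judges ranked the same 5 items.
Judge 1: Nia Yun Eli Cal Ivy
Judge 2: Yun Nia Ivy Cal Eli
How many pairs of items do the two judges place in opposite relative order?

There are 4 discordant pairs.

Assign each item its position (1..5) in the first ordering, then rewrite the second ordering as that position sequence:
positions: Nia→1, Yun→2, Eli→3, Cal→4, Ivy→5
second ordering as positions: [2, 1, 5, 4, 3]
Discordant pairs = inversions in this position sequence.
2: 1 → 1
1: 0
5: 4, 3 → 2
4: 3 → 1
3: 0
Total: 1 + 0 + 2 + 1 + 0 = 4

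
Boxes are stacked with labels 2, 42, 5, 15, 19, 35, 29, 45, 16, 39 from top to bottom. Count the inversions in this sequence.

For each element, count later entries that are smaller:
2 → none → 0
42 → 5, 15, 19, 35, 29, 16, 39 → 7
5 → none → 0
15 → none → 0
19 → 16 → 1
35 → 29, 16 → 2
29 → 16 → 1
45 → 16, 39 → 2
16 → none → 0
39 → none → 0
Sum: 0 + 7 + 0 + 0 + 1 + 2 + 1 + 2 + 0 + 0 = 13

13 out-of-order pairs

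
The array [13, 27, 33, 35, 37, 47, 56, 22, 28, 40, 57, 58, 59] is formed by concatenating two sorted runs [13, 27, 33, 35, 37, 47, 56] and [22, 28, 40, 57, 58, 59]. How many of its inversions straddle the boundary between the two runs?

For each element r of the right run, count left-run elements greater than r:
r = 22: 27, 33, 35, 37, 47, 56 → 6
r = 28: 33, 35, 37, 47, 56 → 5
r = 40: 47, 56 → 2
r = 57: none → 0
r = 58: none → 0
r = 59: none → 0
Cross-inversions: 6 + 5 + 2 + 0 + 0 + 0 = 13

13 cross-inversions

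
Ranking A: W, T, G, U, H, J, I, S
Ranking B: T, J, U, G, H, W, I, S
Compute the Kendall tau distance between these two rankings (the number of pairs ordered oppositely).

Assign each item its position (1..8) in the first ordering, then rewrite the second ordering as that position sequence:
positions: W→1, T→2, G→3, U→4, H→5, J→6, I→7, S→8
second ordering as positions: [2, 6, 4, 3, 5, 1, 7, 8]
Discordant pairs = inversions in this position sequence.
2: 1 → 1
6: 4, 3, 5, 1 → 4
4: 3, 1 → 2
3: 1 → 1
5: 1 → 1
1: 0
7: 0
8: 0
Total: 1 + 4 + 2 + 1 + 1 + 0 + 0 + 0 = 9

9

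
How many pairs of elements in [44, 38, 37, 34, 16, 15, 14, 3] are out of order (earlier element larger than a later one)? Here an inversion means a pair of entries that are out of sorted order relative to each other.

28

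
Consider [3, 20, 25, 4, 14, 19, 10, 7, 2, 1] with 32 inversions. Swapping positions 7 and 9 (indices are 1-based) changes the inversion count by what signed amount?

-3

Positions 7 and 9 hold 10 and 2; after swapping, the array is [3, 20, 25, 4, 14, 19, 2, 7, 10, 1].
Element-by-element contributions:
3 → 2, 1 → 2
20 → 4, 14, 19, 2, 7, 10, 1 → 7
25 → 4, 14, 19, 2, 7, 10, 1 → 7
4 → 2, 1 → 2
14 → 2, 7, 10, 1 → 4
19 → 2, 7, 10, 1 → 4
2 → 1 → 1
7 → 1 → 1
10 → 1 → 1
1 → none → 0
Sum: 2 + 7 + 7 + 2 + 4 + 4 + 1 + 1 + 1 + 0 = 29
Change: 29 − 32 = -3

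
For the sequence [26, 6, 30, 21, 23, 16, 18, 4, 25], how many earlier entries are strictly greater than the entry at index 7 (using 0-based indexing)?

7 such elements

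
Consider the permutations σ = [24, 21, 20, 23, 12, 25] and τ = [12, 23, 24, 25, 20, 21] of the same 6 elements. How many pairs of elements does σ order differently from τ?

Discordant pairs: 10

Assign each item its position (1..6) in the first ordering, then rewrite the second ordering as that position sequence:
positions: 24→1, 21→2, 20→3, 23→4, 12→5, 25→6
second ordering as positions: [5, 4, 1, 6, 3, 2]
Discordant pairs = inversions in this position sequence.
5: 4, 1, 3, 2 → 4
4: 1, 3, 2 → 3
1: 0
6: 3, 2 → 2
3: 2 → 1
2: 0
Total: 4 + 3 + 0 + 2 + 1 + 0 = 10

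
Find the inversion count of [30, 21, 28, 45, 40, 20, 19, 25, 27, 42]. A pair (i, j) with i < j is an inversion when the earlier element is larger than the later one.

23

Sweep left to right; for each value list the smaller values that follow it:
30 → 21, 28, 20, 19, 25, 27 → 6
21 → 20, 19 → 2
28 → 20, 19, 25, 27 → 4
45 → 40, 20, 19, 25, 27, 42 → 6
40 → 20, 19, 25, 27 → 4
20 → 19 → 1
19 → none → 0
25 → none → 0
27 → none → 0
42 → none → 0
Sum: 6 + 2 + 4 + 6 + 4 + 1 + 0 + 0 + 0 + 0 = 23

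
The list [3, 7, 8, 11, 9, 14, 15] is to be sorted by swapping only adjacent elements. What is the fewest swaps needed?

1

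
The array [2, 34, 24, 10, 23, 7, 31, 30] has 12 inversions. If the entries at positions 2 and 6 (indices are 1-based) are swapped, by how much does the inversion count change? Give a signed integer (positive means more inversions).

-7

Positions 2 and 6 hold 34 and 7; after swapping, the array is [2, 7, 24, 10, 23, 34, 31, 30].
Count, for each position, how many later elements it exceeds:
2 → none → 0
7 → none → 0
24 → 10, 23 → 2
10 → none → 0
23 → none → 0
34 → 31, 30 → 2
31 → 30 → 1
30 → none → 0
Sum: 0 + 0 + 2 + 0 + 0 + 2 + 1 + 0 = 5
Change: 5 − 12 = -7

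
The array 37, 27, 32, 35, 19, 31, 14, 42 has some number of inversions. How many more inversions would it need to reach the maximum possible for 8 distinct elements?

12 inversions short

Maximum inversions for 8 distinct elements is C(8, 2) = 8·7/2 = 28.
Current inversions — for each element, count later smaller elements:
37: 6
27: 2
32: 3
35: 3
19: 1
31: 1
14: 0
42: 0
Current total: 6 + 2 + 3 + 3 + 1 + 1 + 0 + 0 = 16
Shortfall: 28 − 16 = 12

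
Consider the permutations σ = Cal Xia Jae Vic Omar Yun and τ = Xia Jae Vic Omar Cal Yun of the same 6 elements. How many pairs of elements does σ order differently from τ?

4

Assign each item its position (1..6) in the first ordering, then rewrite the second ordering as that position sequence:
positions: Cal→1, Xia→2, Jae→3, Vic→4, Omar→5, Yun→6
second ordering as positions: [2, 3, 4, 5, 1, 6]
Discordant pairs = inversions in this position sequence.
2: 1 → 1
3: 1 → 1
4: 1 → 1
5: 1 → 1
1: 0
6: 0
Total: 1 + 1 + 1 + 1 + 0 + 0 = 4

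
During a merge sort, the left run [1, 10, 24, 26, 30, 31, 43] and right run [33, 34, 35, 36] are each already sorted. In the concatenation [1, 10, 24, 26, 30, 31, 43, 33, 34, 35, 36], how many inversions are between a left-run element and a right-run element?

For each element r of the right run, count left-run elements greater than r:
r = 33: 43 → 1
r = 34: 43 → 1
r = 35: 43 → 1
r = 36: 43 → 1
Cross-inversions: 1 + 1 + 1 + 1 = 4

4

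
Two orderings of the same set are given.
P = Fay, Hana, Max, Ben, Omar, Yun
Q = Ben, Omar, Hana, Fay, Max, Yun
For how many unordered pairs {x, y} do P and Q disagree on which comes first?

Assign each item its position (1..6) in the first ordering, then rewrite the second ordering as that position sequence:
positions: Fay→1, Hana→2, Max→3, Ben→4, Omar→5, Yun→6
second ordering as positions: [4, 5, 2, 1, 3, 6]
Discordant pairs = inversions in this position sequence.
4: 2, 1, 3 → 3
5: 2, 1, 3 → 3
2: 1 → 1
1: 0
3: 0
6: 0
Total: 3 + 3 + 1 + 0 + 0 + 0 = 7

7 disagreeing pairs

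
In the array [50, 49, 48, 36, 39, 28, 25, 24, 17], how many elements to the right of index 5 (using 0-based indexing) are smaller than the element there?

3

The element at index 5 is 28.
Elements after it: 25, 24, 17
Those smaller than 28: 25, 24, 17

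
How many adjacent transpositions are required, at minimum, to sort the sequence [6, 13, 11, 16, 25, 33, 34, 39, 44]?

The minimum number of adjacent swaps to sort an array equals its inversion count, since every such swap removes exactly one inversion.
Count inversions — for each element, later elements that are smaller:
6: none → 0
13: 11 → 1
11: none → 0
16: none → 0
25: none → 0
33: none → 0
34: none → 0
39: none → 0
44: none → 0
Total inversions: 0 + 1 + 0 + 0 + 0 + 0 + 0 + 0 + 0 = 1

1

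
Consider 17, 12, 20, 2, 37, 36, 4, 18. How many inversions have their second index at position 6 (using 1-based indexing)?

The element at index 6 is 36.
Elements before it: 17, 12, 20, 2, 37
Those larger than 36: 37

1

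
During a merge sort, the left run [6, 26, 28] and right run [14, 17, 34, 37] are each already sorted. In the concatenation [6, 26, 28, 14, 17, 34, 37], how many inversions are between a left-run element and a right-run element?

There are 4 split inversions.

For each element r of the right run, count left-run elements greater than r:
r = 14: 26, 28 → 2
r = 17: 26, 28 → 2
r = 34: none → 0
r = 37: none → 0
Cross-inversions: 2 + 2 + 0 + 0 = 4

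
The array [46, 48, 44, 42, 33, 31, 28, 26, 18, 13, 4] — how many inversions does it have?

For each element, count later entries that are smaller:
46 → 44, 42, 33, 31, 28, 26, 18, 13, 4 → 9
48 → 44, 42, 33, 31, 28, 26, 18, 13, 4 → 9
44 → 42, 33, 31, 28, 26, 18, 13, 4 → 8
42 → 33, 31, 28, 26, 18, 13, 4 → 7
33 → 31, 28, 26, 18, 13, 4 → 6
31 → 28, 26, 18, 13, 4 → 5
28 → 26, 18, 13, 4 → 4
26 → 18, 13, 4 → 3
18 → 13, 4 → 2
13 → 4 → 1
4 → none → 0
Sum: 9 + 9 + 8 + 7 + 6 + 5 + 4 + 3 + 2 + 1 + 0 = 54

54 inversions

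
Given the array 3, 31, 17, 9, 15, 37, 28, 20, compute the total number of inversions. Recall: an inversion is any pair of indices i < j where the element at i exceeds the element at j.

Count, for each position, how many later elements it exceeds:
3: 0
31: 5
17: 2
9: 0
15: 0
37: 2
28: 1
20: 0
Sum: 0 + 5 + 2 + 0 + 0 + 2 + 1 + 0 = 10

10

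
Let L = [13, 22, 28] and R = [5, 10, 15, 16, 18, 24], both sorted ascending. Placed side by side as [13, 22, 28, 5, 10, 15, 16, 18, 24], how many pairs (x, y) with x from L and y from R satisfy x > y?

Count, for every r in R, how many entries of L exceed r:
r = 5: 13, 22, 28 → 3
r = 10: 13, 22, 28 → 3
r = 15: 22, 28 → 2
r = 16: 22, 28 → 2
r = 18: 22, 28 → 2
r = 24: 28 → 1
Cross-inversions: 3 + 3 + 2 + 2 + 2 + 1 = 13

There are 13 cross-inversions.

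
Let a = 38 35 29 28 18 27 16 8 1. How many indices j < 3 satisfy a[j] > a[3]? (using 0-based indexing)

3 such elements

The element at index 3 is 28.
Elements before it: 38, 35, 29
Those larger than 28: 38, 35, 29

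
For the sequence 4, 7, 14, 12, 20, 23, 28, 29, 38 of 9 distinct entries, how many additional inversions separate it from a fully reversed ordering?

35 inversions short

Maximum inversions for 9 distinct elements is C(9, 2) = 9·8/2 = 36.
Current inversions — for each element, count later smaller elements:
4: 0
7: 0
14: 1
12: 0
20: 0
23: 0
28: 0
29: 0
38: 0
Current total: 0 + 0 + 1 + 0 + 0 + 0 + 0 + 0 + 0 = 1
Shortfall: 36 − 1 = 35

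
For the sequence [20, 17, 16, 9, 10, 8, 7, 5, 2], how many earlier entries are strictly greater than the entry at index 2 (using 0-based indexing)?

The element at index 2 is 16.
Elements before it: 20, 17
Those larger than 16: 20, 17

2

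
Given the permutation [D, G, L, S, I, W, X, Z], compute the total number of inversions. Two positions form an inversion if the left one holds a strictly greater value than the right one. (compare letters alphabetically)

2 inversions

Count, for each position, how many later elements it exceeds:
D → none → 0
G → none → 0
L → I → 1
S → I → 1
I → none → 0
W → none → 0
X → none → 0
Z → none → 0
Sum: 0 + 0 + 1 + 1 + 0 + 0 + 0 + 0 = 2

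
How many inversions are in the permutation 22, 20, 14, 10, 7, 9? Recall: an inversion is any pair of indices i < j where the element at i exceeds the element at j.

14 inversions

For each element, count later entries that are smaller:
22: 5
20: 4
14: 3
10: 2
7: 0
9: 0
Sum: 5 + 4 + 3 + 2 + 0 + 0 = 14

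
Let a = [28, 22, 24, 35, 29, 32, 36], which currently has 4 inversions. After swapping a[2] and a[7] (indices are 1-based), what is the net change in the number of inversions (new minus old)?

+9

Positions 2 and 7 hold 22 and 36; after swapping, the array is [28, 36, 24, 35, 29, 32, 22].
For each element, count later entries that are smaller:
28: 2
36: 5
24: 1
35: 3
29: 1
32: 1
22: 0
Sum: 2 + 5 + 1 + 3 + 1 + 1 + 0 = 13
Change: 13 − 4 = +9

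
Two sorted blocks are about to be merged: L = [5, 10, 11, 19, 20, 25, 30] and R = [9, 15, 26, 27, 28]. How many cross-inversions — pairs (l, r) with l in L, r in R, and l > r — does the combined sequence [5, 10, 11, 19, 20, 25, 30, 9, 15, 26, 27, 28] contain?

13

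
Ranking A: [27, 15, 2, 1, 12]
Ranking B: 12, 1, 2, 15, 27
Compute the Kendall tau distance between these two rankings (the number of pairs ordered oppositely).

10 discordant pairs

Assign each item its position (1..5) in the first ordering, then rewrite the second ordering as that position sequence:
positions: 27→1, 15→2, 2→3, 1→4, 12→5
second ordering as positions: [5, 4, 3, 2, 1]
Discordant pairs = inversions in this position sequence.
5: 4, 3, 2, 1 → 4
4: 3, 2, 1 → 3
3: 2, 1 → 2
2: 1 → 1
1: 0
Total: 4 + 3 + 2 + 1 + 0 = 10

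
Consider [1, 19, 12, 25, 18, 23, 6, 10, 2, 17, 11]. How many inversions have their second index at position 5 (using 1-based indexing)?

2

The element at index 5 is 18.
Elements before it: 1, 19, 12, 25
Those larger than 18: 19, 25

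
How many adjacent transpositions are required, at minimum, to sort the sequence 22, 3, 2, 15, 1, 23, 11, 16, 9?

The minimum number of adjacent swaps to sort an array equals its inversion count, since every such swap removes exactly one inversion.
Count inversions — for each element, later elements that are smaller:
22: 3, 2, 15, 1, 11, 16, 9 → 7
3: 2, 1 → 2
2: 1 → 1
15: 1, 11, 9 → 3
1: none → 0
23: 11, 16, 9 → 3
11: 9 → 1
16: 9 → 1
9: none → 0
Total inversions: 7 + 2 + 1 + 3 + 0 + 3 + 1 + 1 + 0 = 18

Adjacent swaps: 18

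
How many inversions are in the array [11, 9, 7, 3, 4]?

9 inversions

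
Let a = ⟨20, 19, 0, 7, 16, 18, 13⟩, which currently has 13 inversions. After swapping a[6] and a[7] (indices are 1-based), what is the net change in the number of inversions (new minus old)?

-1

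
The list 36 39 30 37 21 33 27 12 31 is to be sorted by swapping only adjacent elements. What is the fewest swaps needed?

Minimum adjacent swaps = number of inversions (each swap of adjacent out-of-order elements removes one inversion and no swap can remove more).
Count inversions — for each element, later elements that are smaller:
36: 30, 21, 33, 27, 12, 31 → 6
39: 30, 37, 21, 33, 27, 12, 31 → 7
30: 21, 27, 12 → 3
37: 21, 33, 27, 12, 31 → 5
21: 12 → 1
33: 27, 12, 31 → 3
27: 12 → 1
12: none → 0
31: none → 0
Total inversions: 6 + 7 + 3 + 5 + 1 + 3 + 1 + 0 + 0 = 26

26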